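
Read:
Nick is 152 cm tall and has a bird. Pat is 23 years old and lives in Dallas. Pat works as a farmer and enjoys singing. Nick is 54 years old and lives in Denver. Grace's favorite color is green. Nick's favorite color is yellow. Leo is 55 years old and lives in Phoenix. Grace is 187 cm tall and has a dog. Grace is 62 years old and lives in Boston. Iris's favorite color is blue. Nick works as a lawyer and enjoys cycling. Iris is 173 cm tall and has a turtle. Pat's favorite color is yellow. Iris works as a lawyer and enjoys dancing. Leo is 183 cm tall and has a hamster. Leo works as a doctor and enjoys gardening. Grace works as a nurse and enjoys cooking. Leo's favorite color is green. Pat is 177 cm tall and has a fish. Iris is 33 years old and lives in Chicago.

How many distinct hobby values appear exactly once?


Unique hobby values: 5

5


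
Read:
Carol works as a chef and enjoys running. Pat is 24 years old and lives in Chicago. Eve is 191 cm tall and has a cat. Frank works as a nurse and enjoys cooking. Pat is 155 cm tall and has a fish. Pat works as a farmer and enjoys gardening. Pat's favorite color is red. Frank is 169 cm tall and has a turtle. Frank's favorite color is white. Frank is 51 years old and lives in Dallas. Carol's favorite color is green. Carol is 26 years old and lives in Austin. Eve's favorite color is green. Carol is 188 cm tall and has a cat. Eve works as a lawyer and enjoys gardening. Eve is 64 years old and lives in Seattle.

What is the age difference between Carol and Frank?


|26 - 51| = 25

25


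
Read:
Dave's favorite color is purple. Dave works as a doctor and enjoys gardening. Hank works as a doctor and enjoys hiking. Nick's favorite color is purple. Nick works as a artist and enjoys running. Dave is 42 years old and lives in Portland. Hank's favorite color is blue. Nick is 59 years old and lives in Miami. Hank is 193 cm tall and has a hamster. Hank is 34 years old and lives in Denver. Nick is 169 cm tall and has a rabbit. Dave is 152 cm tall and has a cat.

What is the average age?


Sum=135, n=3, avg=45

45


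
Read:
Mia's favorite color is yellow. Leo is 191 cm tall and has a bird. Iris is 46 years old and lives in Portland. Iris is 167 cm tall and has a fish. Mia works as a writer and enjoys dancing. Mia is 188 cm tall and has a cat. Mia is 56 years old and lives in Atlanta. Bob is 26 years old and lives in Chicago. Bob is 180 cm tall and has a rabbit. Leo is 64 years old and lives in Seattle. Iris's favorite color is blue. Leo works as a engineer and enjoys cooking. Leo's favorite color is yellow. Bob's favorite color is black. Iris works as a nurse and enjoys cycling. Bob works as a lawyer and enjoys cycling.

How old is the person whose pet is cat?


Person with pet=cat is Mia, age 56

56


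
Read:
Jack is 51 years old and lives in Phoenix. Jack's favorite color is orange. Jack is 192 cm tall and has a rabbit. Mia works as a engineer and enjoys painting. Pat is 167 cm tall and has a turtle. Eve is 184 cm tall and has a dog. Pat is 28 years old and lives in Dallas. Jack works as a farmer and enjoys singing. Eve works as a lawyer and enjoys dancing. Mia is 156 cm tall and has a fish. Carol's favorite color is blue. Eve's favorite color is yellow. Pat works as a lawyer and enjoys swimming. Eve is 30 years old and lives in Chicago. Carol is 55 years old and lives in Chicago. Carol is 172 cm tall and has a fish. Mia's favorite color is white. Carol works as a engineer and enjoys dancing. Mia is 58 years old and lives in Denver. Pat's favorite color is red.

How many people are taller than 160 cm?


Taller than 160: 4

4


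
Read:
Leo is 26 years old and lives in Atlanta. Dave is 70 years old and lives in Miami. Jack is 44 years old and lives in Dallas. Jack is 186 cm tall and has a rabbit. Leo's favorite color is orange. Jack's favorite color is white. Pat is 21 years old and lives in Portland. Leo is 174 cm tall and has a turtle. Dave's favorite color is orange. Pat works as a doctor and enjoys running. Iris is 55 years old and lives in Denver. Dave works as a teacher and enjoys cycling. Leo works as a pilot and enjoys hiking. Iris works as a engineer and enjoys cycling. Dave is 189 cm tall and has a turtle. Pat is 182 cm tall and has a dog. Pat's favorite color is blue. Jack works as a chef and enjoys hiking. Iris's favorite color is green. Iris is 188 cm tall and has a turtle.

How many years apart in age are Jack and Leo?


44 vs 26, diff = 18

18


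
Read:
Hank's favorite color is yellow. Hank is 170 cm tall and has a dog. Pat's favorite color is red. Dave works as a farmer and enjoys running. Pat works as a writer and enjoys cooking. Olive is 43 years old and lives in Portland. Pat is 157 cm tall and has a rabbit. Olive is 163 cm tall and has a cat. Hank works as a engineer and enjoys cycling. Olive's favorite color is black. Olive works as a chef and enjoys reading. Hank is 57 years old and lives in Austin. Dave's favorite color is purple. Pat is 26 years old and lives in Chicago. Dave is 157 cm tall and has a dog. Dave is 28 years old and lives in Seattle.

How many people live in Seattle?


Count in Seattle: 1

1


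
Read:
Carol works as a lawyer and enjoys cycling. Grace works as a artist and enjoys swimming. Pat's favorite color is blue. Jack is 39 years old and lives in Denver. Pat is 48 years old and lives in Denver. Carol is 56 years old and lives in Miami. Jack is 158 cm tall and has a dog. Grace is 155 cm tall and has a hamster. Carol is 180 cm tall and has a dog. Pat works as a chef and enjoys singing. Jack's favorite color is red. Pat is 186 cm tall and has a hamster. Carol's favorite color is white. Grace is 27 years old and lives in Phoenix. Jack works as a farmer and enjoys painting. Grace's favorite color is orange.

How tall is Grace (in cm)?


Grace is 155 cm tall

155


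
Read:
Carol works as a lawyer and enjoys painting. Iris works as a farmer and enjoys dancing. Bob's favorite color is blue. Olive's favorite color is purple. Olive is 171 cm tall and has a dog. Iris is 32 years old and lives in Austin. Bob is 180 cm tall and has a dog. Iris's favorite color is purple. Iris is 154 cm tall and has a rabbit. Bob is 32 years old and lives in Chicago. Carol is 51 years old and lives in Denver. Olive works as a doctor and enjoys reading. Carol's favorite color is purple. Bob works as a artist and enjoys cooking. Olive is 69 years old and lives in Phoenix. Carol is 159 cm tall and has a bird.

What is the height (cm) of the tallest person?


Tallest: Bob at 180 cm

180


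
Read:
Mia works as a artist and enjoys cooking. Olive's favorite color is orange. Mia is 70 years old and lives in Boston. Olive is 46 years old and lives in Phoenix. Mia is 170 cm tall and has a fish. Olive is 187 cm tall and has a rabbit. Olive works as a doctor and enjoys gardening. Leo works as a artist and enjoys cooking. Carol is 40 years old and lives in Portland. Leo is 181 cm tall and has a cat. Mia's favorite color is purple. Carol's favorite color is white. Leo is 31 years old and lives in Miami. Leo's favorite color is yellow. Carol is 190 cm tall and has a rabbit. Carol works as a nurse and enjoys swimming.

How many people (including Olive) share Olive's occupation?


Olive is a doctor. Count = 1

1


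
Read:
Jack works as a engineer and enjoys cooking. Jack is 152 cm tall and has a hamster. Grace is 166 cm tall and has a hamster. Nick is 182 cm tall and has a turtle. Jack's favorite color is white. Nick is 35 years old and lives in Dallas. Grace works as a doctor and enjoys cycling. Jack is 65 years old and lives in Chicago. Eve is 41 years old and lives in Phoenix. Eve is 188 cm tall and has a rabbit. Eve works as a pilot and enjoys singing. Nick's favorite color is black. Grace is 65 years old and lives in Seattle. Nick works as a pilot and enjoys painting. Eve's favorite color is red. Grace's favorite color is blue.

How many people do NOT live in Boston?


Not in Boston: 4

4


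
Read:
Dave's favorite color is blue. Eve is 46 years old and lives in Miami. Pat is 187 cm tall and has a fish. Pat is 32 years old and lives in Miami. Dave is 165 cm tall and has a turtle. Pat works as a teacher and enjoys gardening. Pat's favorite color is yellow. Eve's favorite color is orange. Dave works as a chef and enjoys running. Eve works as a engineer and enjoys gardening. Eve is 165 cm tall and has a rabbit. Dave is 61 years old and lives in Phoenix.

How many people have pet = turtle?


Count: 1

1


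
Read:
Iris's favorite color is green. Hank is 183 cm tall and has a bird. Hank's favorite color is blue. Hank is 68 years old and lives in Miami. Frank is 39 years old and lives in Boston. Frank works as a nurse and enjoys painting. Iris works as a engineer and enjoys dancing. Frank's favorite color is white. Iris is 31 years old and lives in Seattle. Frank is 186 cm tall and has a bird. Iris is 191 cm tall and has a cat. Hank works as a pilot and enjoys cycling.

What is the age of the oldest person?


Oldest: Hank at 68

68


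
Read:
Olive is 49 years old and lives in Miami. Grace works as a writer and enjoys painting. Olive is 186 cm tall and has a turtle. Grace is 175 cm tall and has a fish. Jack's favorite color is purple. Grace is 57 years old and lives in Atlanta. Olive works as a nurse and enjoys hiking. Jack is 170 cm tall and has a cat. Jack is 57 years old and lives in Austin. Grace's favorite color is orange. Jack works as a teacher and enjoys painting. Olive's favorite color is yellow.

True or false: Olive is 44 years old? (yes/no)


Olive is actually 49. no

no


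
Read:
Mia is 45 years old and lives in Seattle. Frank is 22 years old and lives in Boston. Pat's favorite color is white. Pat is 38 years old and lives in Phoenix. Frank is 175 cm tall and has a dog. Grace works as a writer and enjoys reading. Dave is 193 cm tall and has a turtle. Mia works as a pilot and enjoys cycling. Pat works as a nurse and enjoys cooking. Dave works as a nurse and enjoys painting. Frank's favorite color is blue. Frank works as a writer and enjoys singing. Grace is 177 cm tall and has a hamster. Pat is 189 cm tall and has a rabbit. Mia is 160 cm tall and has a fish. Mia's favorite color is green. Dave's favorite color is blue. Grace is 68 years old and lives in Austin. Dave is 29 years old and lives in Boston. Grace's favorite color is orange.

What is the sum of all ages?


38+22+45+29+68 = 202

202


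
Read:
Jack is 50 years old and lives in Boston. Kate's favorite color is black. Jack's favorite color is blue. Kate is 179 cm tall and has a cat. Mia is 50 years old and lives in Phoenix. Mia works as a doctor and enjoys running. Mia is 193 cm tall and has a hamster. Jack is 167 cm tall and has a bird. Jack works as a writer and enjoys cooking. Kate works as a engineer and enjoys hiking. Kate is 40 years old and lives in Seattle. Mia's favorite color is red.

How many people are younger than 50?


Filter: 1

1


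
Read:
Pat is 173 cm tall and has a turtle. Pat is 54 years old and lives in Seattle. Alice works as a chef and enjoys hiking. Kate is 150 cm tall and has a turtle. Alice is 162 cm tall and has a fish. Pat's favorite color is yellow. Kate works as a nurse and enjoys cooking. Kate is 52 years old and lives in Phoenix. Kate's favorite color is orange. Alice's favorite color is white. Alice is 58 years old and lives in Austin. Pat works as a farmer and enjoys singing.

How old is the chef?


The chef is Alice, age 58

58


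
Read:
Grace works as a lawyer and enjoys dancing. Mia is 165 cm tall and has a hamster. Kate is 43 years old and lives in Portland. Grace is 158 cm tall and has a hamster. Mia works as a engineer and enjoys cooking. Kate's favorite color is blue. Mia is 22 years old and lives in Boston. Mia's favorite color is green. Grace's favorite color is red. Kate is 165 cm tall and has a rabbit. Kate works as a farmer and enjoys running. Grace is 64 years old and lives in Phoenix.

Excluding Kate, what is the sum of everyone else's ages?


Sum (excluding Kate): 86

86


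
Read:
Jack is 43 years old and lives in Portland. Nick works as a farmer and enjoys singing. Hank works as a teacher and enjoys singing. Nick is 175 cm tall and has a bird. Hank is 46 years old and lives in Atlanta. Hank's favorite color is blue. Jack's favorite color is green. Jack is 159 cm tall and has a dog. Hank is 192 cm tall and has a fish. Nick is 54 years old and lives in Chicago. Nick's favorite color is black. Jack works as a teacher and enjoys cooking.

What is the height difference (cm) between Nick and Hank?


|175 - 192| = 17

17


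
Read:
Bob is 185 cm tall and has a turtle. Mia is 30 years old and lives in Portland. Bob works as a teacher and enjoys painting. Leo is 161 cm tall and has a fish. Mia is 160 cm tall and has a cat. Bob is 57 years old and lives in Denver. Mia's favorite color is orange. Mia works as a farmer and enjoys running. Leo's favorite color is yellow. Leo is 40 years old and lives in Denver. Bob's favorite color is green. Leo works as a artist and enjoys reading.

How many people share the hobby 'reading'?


Count: 1

1


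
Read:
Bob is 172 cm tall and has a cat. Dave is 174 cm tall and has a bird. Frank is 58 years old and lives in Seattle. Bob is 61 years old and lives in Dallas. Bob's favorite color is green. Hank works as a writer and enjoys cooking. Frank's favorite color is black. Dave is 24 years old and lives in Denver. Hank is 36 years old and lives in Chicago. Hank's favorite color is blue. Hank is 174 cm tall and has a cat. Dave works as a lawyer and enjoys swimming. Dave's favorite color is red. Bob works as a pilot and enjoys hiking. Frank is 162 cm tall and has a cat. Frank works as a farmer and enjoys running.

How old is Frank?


Frank is 58 years old

58


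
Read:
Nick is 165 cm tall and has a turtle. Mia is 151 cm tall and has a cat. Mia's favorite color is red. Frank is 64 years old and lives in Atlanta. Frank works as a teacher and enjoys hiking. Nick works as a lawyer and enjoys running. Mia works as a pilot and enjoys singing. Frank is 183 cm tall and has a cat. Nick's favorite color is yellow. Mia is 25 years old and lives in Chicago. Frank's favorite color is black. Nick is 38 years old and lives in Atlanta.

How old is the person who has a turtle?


Person with turtle is Nick, age 38

38


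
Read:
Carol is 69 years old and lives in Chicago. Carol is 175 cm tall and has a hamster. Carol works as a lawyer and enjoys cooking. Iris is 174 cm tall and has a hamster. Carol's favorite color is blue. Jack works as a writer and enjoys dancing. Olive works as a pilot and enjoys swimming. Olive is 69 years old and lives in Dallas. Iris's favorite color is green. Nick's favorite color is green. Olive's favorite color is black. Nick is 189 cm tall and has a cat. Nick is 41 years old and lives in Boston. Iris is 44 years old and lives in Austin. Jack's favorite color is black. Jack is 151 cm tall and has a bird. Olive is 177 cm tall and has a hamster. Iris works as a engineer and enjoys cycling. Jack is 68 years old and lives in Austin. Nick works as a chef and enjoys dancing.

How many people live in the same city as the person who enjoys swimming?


Person with hobby swimming is Olive, city Dallas. Count = 1

1


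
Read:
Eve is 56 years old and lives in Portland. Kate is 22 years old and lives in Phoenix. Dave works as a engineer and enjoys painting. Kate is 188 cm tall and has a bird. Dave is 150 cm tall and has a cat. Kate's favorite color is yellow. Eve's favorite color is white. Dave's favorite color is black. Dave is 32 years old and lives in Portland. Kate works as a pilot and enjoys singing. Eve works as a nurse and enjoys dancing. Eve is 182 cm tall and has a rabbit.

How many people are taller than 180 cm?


Taller than 180: 2

2


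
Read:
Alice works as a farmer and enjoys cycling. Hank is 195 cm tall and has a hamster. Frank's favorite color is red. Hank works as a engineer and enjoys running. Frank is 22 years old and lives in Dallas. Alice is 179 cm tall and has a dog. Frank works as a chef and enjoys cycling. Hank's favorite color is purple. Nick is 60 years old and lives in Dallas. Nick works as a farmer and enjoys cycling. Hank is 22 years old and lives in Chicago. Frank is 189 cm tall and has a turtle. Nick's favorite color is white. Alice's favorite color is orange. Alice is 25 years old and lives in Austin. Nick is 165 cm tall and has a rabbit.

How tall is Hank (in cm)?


Hank is 195 cm tall

195


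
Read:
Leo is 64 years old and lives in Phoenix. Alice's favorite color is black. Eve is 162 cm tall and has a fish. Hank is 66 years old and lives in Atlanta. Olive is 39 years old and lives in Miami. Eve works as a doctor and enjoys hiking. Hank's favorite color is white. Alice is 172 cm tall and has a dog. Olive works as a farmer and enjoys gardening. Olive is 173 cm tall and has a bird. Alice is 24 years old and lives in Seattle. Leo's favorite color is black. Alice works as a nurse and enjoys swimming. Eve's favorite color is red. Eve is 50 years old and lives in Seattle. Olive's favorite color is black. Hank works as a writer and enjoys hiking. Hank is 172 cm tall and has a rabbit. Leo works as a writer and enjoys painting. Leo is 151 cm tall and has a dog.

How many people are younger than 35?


Filter: 1

1


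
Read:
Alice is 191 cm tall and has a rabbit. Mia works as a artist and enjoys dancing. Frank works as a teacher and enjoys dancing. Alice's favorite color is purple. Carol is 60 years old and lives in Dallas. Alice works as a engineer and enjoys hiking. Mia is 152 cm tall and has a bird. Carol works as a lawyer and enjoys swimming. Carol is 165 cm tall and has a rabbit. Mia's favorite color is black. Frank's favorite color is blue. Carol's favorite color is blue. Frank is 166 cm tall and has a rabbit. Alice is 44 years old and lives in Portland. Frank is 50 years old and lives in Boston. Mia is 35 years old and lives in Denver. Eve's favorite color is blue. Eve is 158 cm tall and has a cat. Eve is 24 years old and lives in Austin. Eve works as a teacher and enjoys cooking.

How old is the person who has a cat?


Person with cat is Eve, age 24

24


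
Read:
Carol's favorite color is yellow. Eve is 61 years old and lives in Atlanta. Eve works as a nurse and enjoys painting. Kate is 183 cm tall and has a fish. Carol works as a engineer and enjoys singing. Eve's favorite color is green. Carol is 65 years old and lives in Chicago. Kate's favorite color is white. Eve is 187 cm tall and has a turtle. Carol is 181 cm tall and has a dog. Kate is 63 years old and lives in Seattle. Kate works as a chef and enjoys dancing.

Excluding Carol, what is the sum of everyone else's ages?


Sum (excluding Carol): 124

124


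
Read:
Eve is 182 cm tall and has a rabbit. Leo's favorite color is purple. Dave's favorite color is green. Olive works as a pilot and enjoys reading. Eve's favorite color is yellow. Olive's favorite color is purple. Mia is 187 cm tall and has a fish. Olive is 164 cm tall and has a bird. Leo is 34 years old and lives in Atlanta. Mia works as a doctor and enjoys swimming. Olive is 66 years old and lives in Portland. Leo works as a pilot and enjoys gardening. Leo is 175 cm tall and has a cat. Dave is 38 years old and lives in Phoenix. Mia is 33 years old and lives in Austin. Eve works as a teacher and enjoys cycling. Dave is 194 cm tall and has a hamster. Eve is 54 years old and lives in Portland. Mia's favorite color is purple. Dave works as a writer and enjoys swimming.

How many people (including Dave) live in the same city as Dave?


Dave lives in Phoenix. Count = 1

1


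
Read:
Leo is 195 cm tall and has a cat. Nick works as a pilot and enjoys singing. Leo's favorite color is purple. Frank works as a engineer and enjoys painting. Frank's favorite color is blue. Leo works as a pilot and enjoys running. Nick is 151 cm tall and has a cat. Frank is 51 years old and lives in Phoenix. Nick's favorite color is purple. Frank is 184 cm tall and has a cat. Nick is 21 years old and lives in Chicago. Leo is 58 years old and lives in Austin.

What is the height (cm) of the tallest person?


Tallest: Leo at 195 cm

195


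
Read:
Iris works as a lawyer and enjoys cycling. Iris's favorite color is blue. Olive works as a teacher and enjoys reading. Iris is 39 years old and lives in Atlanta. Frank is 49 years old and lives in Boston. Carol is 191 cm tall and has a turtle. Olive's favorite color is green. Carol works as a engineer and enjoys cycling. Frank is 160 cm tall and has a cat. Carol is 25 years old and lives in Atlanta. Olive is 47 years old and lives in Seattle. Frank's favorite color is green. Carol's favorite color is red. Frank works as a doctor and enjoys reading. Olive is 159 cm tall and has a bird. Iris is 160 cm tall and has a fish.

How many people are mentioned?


People: Frank, Olive, Carol, Iris. Count = 4

4


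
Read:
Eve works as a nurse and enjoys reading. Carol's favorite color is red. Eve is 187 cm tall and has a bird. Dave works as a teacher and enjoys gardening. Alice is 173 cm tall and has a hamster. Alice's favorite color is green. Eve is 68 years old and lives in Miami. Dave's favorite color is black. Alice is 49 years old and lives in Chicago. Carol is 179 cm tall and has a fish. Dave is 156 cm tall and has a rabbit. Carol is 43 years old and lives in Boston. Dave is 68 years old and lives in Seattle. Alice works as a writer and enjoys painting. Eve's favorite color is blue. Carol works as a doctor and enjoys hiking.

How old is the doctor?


The doctor is Carol, age 43

43


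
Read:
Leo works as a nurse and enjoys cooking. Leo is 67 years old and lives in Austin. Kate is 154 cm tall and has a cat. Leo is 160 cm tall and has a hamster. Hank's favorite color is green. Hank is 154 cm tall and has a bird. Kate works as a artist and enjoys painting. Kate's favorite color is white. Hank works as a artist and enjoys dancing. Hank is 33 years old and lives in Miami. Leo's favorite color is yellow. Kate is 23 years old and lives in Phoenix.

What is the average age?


Sum=123, n=3, avg=41

41


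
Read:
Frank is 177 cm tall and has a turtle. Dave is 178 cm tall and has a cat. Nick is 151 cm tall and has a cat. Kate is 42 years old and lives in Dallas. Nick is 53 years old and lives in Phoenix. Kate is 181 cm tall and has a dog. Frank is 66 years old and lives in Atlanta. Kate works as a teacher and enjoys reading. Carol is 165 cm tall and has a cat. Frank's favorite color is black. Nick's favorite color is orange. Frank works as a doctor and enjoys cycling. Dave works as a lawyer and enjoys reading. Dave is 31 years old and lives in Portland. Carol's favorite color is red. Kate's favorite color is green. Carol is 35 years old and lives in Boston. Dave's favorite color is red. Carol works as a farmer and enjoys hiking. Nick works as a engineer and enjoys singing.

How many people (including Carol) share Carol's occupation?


Carol is a farmer. Count = 1

1


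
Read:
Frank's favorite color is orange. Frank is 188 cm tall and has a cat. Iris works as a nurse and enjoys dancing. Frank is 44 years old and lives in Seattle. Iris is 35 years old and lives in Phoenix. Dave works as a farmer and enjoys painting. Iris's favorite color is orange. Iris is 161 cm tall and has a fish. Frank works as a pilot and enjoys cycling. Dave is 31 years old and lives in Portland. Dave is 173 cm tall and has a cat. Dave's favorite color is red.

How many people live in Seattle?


Count in Seattle: 1

1


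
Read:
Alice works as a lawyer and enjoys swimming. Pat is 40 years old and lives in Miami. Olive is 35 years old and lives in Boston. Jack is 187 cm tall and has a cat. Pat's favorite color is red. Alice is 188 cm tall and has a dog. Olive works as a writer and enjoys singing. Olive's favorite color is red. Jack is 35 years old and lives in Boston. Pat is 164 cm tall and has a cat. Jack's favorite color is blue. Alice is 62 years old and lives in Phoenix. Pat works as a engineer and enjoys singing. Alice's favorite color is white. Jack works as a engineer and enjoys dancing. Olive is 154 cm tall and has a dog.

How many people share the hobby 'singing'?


Count: 2

2


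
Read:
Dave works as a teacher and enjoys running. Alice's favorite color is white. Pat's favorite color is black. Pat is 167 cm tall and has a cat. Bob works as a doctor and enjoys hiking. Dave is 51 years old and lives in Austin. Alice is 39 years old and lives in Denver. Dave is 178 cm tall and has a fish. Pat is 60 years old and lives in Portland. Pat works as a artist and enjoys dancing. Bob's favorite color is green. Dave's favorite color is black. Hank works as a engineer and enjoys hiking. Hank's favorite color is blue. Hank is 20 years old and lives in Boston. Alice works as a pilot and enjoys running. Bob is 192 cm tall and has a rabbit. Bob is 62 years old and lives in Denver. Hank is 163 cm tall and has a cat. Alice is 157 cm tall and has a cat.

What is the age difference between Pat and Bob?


|60 - 62| = 2

2


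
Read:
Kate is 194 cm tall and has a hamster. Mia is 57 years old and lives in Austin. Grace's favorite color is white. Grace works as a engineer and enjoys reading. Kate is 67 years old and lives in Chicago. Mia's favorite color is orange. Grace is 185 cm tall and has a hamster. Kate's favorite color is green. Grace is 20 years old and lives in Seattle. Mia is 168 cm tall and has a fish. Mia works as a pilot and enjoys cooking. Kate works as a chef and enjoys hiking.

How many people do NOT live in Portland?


Not in Portland: 3

3


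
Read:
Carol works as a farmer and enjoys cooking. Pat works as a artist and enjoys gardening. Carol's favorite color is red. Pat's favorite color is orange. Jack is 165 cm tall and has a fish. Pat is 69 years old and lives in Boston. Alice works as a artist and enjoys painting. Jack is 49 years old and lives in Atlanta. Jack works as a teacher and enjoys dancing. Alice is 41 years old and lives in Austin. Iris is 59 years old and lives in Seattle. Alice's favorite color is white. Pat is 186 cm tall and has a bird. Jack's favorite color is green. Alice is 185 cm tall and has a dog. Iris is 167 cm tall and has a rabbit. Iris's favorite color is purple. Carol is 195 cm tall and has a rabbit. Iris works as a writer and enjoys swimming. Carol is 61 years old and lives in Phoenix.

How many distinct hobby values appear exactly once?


Unique hobby values: 5

5


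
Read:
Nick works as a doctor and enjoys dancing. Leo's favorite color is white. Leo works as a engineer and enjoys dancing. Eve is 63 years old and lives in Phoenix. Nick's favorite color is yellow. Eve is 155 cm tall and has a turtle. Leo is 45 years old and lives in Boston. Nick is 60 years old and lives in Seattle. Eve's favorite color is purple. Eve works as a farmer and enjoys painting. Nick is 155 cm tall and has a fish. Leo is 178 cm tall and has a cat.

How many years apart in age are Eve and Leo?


63 vs 45, diff = 18

18


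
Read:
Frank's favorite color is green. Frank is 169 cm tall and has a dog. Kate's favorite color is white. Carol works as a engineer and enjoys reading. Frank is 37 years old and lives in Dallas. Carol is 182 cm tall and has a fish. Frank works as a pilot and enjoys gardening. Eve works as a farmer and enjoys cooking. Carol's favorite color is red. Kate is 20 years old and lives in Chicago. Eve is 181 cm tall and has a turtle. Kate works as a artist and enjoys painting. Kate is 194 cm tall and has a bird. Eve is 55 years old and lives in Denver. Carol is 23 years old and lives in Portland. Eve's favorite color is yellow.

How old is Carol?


Carol is 23 years old

23


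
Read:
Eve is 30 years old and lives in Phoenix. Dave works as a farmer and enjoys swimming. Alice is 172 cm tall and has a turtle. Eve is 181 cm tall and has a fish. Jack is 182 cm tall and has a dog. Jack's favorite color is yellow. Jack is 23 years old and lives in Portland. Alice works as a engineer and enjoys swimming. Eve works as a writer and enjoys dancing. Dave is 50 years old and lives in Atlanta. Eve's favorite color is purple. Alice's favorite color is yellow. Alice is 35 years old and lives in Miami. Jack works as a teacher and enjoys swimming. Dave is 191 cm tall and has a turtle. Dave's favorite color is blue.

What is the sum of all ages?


35+30+23+50 = 138

138


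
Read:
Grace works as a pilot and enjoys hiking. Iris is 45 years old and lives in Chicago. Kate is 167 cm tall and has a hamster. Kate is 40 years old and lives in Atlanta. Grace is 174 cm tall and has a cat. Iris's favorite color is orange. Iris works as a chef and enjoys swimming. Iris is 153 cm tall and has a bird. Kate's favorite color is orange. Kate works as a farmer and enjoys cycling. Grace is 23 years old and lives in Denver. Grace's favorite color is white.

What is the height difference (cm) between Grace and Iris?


|174 - 153| = 21

21


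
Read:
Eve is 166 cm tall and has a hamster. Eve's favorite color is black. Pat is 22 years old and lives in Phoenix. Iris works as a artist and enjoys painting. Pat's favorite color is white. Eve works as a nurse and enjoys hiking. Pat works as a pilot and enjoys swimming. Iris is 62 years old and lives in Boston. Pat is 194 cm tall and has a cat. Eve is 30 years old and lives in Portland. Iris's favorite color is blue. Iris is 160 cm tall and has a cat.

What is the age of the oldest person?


Oldest: Iris at 62

62


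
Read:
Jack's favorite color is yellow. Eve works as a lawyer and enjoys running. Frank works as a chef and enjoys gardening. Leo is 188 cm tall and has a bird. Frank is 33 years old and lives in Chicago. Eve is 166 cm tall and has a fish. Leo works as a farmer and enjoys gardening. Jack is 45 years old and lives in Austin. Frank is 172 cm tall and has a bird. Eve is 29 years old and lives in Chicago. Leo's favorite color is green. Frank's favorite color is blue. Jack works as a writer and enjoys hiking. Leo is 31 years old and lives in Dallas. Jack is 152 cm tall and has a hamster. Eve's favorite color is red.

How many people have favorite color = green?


Count: 1

1


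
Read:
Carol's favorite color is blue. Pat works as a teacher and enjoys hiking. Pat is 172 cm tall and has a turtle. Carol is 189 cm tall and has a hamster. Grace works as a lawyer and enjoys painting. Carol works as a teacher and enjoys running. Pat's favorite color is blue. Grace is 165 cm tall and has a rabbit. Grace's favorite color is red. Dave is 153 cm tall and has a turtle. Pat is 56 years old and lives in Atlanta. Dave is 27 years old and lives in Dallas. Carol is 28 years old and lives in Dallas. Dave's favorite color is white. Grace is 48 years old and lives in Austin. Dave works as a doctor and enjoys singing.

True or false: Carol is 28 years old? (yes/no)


Carol is actually 28. yes

yes


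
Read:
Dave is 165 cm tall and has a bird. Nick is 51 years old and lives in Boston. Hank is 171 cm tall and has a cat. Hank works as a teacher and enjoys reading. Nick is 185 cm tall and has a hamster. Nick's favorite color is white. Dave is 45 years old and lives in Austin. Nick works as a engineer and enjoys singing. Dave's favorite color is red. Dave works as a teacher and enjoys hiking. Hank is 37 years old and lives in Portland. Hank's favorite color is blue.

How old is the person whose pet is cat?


Person with pet=cat is Hank, age 37

37


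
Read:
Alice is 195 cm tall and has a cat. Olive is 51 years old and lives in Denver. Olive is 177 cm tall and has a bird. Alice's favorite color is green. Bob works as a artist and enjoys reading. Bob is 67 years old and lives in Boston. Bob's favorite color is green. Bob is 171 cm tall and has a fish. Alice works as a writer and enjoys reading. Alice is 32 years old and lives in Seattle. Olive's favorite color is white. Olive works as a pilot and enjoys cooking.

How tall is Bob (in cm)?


Bob is 171 cm tall

171


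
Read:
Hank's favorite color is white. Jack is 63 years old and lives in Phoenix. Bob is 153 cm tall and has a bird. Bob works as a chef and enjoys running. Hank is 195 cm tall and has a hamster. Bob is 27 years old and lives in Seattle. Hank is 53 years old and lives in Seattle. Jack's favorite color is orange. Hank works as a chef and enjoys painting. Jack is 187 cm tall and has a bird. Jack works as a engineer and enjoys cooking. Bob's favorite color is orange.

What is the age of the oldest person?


Oldest: Jack at 63

63


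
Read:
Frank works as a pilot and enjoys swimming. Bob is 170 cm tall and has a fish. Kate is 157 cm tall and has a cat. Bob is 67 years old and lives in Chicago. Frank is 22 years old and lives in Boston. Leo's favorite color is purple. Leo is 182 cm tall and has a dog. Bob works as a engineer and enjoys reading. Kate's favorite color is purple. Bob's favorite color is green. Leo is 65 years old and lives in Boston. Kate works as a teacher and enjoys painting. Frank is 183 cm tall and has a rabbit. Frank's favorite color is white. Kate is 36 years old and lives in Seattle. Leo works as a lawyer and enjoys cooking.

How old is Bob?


Bob is 67 years old

67


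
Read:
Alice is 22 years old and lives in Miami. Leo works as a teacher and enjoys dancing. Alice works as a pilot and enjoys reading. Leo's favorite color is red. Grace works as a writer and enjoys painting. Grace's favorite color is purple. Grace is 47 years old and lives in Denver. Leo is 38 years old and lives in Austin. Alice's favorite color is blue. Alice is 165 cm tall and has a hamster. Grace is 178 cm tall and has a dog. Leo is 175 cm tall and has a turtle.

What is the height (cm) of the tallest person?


Tallest: Grace at 178 cm

178


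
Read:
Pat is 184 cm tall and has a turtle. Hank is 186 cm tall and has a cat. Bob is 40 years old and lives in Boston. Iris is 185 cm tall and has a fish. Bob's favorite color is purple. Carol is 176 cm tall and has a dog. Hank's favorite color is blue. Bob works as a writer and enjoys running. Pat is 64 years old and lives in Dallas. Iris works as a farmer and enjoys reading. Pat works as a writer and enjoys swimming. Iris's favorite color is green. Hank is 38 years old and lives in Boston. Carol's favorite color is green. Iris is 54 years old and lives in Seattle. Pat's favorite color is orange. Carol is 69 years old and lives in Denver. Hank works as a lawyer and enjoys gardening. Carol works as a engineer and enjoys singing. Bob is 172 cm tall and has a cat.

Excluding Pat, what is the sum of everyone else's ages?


Sum (excluding Pat): 201

201


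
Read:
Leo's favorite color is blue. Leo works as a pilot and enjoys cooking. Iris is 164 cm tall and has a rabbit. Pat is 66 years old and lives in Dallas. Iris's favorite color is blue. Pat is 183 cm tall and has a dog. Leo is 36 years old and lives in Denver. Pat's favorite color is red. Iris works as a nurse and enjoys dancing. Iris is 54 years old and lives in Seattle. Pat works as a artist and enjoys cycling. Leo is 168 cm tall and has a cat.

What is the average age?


Sum=156, n=3, avg=52

52


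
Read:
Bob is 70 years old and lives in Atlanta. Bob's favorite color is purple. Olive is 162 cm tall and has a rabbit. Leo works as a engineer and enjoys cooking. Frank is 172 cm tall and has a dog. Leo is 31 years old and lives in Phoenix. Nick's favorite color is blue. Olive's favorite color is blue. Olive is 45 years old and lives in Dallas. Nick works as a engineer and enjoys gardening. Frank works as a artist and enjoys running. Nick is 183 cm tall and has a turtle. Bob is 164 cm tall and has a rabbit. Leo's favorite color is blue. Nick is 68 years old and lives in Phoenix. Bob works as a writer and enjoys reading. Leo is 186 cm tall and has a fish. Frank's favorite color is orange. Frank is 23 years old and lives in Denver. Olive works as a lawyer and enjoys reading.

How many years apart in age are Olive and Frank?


45 vs 23, diff = 22

22


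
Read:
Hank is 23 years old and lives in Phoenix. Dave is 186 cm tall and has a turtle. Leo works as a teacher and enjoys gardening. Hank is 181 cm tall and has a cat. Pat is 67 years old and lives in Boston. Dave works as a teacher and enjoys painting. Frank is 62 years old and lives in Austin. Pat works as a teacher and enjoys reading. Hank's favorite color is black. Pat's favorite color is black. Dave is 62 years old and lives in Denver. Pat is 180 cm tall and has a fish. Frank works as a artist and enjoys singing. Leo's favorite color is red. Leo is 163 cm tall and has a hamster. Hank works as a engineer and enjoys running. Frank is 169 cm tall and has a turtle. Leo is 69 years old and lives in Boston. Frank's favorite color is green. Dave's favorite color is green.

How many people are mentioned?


People: Dave, Leo, Pat, Hank, Frank. Count = 5

5


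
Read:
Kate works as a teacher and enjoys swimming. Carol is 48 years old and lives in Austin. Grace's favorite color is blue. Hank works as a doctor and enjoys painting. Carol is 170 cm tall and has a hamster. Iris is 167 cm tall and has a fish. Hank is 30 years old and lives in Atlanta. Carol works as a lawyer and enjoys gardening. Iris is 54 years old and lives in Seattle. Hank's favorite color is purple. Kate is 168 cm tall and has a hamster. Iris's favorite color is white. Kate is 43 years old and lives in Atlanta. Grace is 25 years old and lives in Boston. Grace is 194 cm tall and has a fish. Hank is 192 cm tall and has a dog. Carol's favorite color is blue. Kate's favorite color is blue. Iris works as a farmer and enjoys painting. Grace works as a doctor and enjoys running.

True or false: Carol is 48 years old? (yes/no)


Carol is actually 48. yes

yes


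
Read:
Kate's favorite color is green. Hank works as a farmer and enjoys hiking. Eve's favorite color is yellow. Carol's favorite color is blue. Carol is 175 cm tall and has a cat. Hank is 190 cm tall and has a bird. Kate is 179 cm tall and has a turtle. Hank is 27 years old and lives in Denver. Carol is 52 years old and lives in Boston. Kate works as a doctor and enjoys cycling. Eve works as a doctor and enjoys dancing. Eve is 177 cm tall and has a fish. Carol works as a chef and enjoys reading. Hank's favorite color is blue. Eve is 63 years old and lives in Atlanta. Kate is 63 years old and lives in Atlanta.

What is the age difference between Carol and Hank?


|52 - 27| = 25

25


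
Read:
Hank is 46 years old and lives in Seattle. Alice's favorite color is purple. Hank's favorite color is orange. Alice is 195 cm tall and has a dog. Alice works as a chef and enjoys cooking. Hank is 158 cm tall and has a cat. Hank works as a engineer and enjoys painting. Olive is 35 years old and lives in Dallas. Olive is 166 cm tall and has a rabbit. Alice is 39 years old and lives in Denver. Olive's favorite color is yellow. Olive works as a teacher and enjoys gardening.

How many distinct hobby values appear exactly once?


Unique hobby values: 3

3


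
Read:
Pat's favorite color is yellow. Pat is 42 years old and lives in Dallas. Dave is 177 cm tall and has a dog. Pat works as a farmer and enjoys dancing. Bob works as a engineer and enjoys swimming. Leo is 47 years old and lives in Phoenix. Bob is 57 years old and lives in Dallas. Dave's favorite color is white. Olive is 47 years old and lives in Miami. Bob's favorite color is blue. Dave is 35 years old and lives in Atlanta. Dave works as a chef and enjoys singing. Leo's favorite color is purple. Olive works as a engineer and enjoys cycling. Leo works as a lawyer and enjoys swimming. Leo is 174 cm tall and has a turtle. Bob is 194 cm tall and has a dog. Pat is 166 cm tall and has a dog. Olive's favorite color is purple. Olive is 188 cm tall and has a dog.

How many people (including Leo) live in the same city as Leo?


Leo lives in Phoenix. Count = 1

1


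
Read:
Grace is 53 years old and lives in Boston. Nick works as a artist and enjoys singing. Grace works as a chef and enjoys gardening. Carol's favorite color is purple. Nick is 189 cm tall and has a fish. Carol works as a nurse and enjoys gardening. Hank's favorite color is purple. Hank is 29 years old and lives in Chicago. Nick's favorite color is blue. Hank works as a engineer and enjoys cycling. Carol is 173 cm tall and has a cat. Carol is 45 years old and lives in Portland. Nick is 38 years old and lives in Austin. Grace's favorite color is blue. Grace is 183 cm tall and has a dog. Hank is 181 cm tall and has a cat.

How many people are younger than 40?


Filter: 2

2
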